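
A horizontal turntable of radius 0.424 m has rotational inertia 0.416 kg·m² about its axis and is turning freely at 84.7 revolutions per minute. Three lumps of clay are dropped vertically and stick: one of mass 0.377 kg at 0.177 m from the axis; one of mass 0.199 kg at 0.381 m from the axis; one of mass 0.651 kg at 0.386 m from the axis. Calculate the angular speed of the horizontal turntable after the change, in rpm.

No external torque acts about the axis; L_before = L_after.
Added inertia Σmr² = (0.377)(0.177)² + (0.199)(0.381)² + (0.651)(0.386)² = 0.1377 kg·m²; I_f = 0.4160 + 0.1377 = 0.5537 kg·m².
ω_f = I_p ω_i / I_f = (0.4160)(84.7) / 0.5537 = 63.64 rpm.

ω_f ≈ 63.6 rpm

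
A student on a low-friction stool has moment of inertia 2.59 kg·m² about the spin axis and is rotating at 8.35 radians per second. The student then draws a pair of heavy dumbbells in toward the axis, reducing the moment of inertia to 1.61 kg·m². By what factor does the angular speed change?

ω₂/ω₁ ≈ 1.61

With no external torque about the axis, L is conserved: I₁ω₁ = I₂ω₂.
ω₂/ω₁ = I₁/I₂ = 2.590 / 1.610 = 1.609.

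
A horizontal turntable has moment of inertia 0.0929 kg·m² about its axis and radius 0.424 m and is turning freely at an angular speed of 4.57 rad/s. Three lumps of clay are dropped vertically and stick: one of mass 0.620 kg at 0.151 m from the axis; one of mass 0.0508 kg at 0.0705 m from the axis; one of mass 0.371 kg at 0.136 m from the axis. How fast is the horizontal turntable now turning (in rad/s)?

The added mass arrives with no angular momentum about the axis, and any external torque about the axis is negligible, so the system's angular momentum is conserved.
Added inertia Σmr² = (0.620)(0.151)² + (0.0508)(0.0705)² + (0.371)(0.136)² = 0.02125 kg·m²; I_f = 0.09290 + 0.02125 = 0.1142 kg·m².
ω_f = I_p ω_i / I_f = (0.09290)(4.57) / 0.1142 = 3.719 rad/s.

ω_f ≈ 3.72 rad/s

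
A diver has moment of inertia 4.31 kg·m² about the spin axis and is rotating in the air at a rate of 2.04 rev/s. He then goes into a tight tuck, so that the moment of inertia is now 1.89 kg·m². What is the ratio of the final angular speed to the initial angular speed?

No external torque acts about the spin axis, so angular momentum is conserved.
ω₂/ω₁ = I₁/I₂ = 4.310 / 1.890 = 2.280.

ω₂/ω₁ ≈ 2.28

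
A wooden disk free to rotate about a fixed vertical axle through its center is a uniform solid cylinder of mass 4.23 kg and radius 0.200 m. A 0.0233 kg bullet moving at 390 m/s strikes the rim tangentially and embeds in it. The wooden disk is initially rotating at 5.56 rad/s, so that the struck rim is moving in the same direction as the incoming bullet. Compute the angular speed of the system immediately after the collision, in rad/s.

|ω_f| ≈ 26.7 rad/s

About the axle the impulsive forces during the collision are internal, so angular momentum about that axis is conserved.
I_p = ½(4.23)(0.200)² = 0.08460 kg·m². Taking the sense of the bullet's angular momentum as positive, L_{bullet} = m v R = (0.0233)(390)(0.200) = 1.817 kg·m²/s.
L_i = +I_p ω_p + m v R = +(0.08460)(5.56) + 1.817 = 2.288 kg·m²/s.
After sticking, I_f = I_p + m R² = 0.08460 + (0.0233)(0.200)² = 0.08553 kg·m².
ω_f = L_i / I_f = 2.288 / 0.08553 = 26.75 rad/s.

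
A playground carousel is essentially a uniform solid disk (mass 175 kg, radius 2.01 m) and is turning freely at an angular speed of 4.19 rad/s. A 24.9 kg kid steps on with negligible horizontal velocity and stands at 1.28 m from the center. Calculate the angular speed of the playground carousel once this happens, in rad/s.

ω_f ≈ 3.76 rad/s

The added mass arrives with no angular momentum about the center, and any external torque about the center is negligible, so the system's angular momentum is conserved.
I_p = ½(175)(2.01)² = 353.5 kg·m².
Added inertia Σmr² = (24.9)(1.28)² = 40.80 kg·m²; I_f = 353.5 + 40.80 = 394.3 kg·m².
ω_f = I_p ω_i / I_f = (353.5)(4.19) / 394.3 = 3.756 rad/s.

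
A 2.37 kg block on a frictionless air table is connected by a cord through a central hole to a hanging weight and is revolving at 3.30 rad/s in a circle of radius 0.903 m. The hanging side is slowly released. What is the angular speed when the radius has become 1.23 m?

ω₂ ≈ 1.78 rad/s

No torque about the axis ⇒ m r₁² ω₁ = m r₂² ω₂.
ω₂ = ω₁ (r₁/r₂)² = (3.30)(0.903/1.23)² = 1.779 rad/s.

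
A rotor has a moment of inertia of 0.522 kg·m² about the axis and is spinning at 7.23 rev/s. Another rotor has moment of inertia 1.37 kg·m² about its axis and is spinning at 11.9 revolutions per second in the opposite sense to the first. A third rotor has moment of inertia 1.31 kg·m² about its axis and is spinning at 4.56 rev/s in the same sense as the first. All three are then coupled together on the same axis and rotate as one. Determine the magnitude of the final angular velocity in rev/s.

|ω_f| ≈ 2.05 rev/s

The coupling torques are internal; angular momentum about the shared axis is conserved.
Taking A's sense as positive: L = (0.5220)(7.23) − (1.370)(11.9) + (1.310)(4.56) = -6.555 kg·m²·rev/s.
Combined I = 0.5220 + 1.370 + 1.310 = 3.202 kg·m².
ω_f = L / I = -6.555 / 3.202 = -2.047 rev/s.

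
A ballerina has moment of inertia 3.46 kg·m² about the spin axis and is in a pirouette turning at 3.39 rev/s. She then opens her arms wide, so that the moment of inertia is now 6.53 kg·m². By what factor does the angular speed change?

Angular momentum about the spin axis is conserved since the torque about it is zero.
ω₂/ω₁ = I₁/I₂ = 3.460 / 6.530 = 0.5299.

ω₂/ω₁ ≈ 0.530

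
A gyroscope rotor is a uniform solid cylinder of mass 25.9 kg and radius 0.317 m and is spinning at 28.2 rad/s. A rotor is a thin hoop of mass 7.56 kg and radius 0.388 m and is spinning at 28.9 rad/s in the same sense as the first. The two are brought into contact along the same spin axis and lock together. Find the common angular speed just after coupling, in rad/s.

|ω_f| ≈ 28.5 rad/s

No external torque acts about the common axis, so total angular momentum is conserved.
Moments of inertia: I_A = ½(25.9)(0.317)² = 1.301 kg·m²; I_B = (7.56)(0.388)² = 1.138 kg·m².
Taking A's sense as positive: L = (1.301)(28.2) + (1.138)(28.9) = 69.59 kg·m²·rad/s.
Combined I = 1.301 + 1.138 = 2.439 kg·m².
ω_f = L / I = 69.59 / 2.439 = 28.53 rad/s.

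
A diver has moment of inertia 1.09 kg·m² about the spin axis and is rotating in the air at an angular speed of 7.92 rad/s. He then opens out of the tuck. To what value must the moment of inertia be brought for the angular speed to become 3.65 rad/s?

I₂ ≈ 2.37 kg·m²

Angular momentum about the spin axis is conserved since the torque about it is zero.
I₂ = I₁ω₁ / ω₂ = (1.09)(7.92) / (3.65) = 2.365 kg·m².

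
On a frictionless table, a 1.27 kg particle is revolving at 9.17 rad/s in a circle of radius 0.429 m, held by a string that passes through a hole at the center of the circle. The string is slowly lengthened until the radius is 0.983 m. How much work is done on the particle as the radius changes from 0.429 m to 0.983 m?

No torque about the axis ⇒ m r₁² ω₁ = m r₂² ω₂.
ω₂ = ω₁ (r₁/r₂)² = (9.17)(0.429/0.983)² = 1.747 rad/s.
W = ΔKE = ½m(v₂² − v₁²) = -7.955 J.

W ≈ -7.96 J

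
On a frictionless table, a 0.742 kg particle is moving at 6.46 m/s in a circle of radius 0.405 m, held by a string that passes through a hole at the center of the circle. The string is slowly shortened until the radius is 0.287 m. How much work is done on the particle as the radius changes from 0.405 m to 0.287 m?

Central (radial) force ⇒ zero torque about the center ⇒ m v r is constant.
v₂ = v₁ r₁ / r₂ = (6.46)(0.405) / (0.287) = 9.116 m/s.
W = ΔKE = ½m(v₂² − v₁²) = 15.35 J.

W ≈ 15.3 J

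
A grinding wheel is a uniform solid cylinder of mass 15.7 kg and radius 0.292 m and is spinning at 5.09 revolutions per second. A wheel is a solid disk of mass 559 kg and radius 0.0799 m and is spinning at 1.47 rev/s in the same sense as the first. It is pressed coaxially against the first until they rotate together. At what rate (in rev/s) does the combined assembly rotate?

|ω_f| ≈ 2.46 rev/s

The coupling torques are internal; angular momentum about the shared axis is conserved.
Moments of inertia: I_A = ½(15.7)(0.292)² = 0.6693 kg·m²; I_B = ½(559)(0.0799)² = 1.784 kg·m².
Taking A's sense as positive: L = (0.6693)(5.09) + (1.784)(1.47) = 6.030 kg·m²·rev/s.
Combined I = 0.6693 + 1.784 = 2.454 kg·m².
ω_f = L / I = 6.030 / 2.454 = 2.457 rev/s.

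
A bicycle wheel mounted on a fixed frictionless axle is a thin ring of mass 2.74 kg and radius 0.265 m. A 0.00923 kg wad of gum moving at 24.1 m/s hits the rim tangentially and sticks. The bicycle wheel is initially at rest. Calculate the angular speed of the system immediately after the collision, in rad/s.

The axle reaction passes through the axle and exerts no torque about it; angular momentum about the axle is conserved through the impact.
I_p = (2.74)(0.265)² = 0.1924 kg·m². Taking the sense of the wad of gum's angular momentum as positive, L_{wad} = m v R = (0.00923)(24.1)(0.265) = 0.05895 kg·m²/s.
L_i = 0 + 0.05895 = 0.05895 kg·m²/s.
After sticking, I_f = I_p + m R² = 0.1924 + (0.00923)(0.265)² = 0.1931 kg·m².
ω_f = L_i / I_f = 0.05895 / 0.1931 = 0.3053 rad/s.

|ω_f| ≈ 0.305 rad/s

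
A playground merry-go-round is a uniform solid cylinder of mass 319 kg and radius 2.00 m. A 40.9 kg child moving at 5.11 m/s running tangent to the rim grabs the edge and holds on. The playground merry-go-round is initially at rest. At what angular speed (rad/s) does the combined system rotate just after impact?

About the axle the impulsive forces during the collision are internal, so angular momentum about that axis is conserved.
I_p = ½(319)(2.00)² = 638.0 kg·m². Taking the sense of the child's angular momentum as positive, L_{child} = m v R = (40.9)(5.11)(2.00) = 418.0 kg·m²/s.
L_i = 0 + 418.0 = 418.0 kg·m²/s.
After sticking, I_f = I_p + m R² = 638.0 + (40.9)(2.00)² = 801.6 kg·m².
ω_f = L_i / I_f = 418.0 / 801.6 = 0.5215 rad/s.

|ω_f| ≈ 0.521 rad/s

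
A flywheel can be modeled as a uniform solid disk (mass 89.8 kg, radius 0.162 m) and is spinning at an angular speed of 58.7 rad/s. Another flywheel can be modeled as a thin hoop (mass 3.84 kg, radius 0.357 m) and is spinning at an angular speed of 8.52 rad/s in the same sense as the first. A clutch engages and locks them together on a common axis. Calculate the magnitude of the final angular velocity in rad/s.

|ω_f| ≈ 44.0 rad/s

The coupling torques are internal; angular momentum about the shared axis is conserved.
Moments of inertia: I_A = ½(89.8)(0.162)² = 1.178 kg·m²; I_B = (3.84)(0.357)² = 0.4894 kg·m².
Taking A's sense as positive: L = (1.178)(58.7) + (0.4894)(8.52) = 73.34 kg·m²·rad/s.
Combined I = 1.178 + 0.4894 = 1.668 kg·m².
ω_f = L / I = 73.34 / 1.668 = 43.97 rad/s.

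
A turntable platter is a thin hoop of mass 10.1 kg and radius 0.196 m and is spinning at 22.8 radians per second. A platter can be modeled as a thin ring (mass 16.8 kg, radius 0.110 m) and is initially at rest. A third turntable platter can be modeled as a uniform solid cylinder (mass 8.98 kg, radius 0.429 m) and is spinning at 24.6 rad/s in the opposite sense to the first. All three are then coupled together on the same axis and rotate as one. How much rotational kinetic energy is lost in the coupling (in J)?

ΔKE lost ≈ 304 J

The coupling torques are internal; angular momentum about the shared axis is conserved.
Moments of inertia: I_A = (10.1)(0.196)² = 0.3880 kg·m²; I_B = (16.8)(0.110)² = 0.2033 kg·m²; I_C = ½(8.98)(0.429)² = 0.8263 kg·m².
Taking A's sense as positive: L = (0.3880)(22.8) − (0.8263)(24.6) = -11.48 kg·m²·rad/s.
Combined I = 0.3880 + 0.2033 + 0.8263 = 1.418 kg·m².
ω_f = L / I = -11.48 / 1.418 = -8.099 rad/s.
KE_i = ½ΣIω² = 350.9 J; KE_f = ½(1.418)(8.099)² = 46.50 J.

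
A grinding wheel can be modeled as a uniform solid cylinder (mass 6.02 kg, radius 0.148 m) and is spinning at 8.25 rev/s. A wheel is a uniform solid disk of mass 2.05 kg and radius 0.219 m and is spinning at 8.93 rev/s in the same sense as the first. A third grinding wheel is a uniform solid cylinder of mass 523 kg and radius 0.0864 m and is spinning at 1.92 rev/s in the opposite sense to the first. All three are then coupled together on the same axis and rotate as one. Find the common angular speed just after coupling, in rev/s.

The coupling torques are internal; angular momentum about the shared axis is conserved.
Moments of inertia: I_A = ½(6.02)(0.148)² = 0.06593 kg·m²; I_B = ½(2.05)(0.219)² = 0.04916 kg·m²; I_C = ½(523)(0.0864)² = 1.952 kg·m².
Taking A's sense as positive: L = (0.06593)(8.25) + (0.04916)(8.93) − (1.952)(1.92) = -2.765 kg·m²·rev/s.
Combined I = 0.06593 + 0.04916 + 1.952 = 2.067 kg·m².
ω_f = L / I = -2.765 / 2.067 = -1.338 rev/s.

|ω_f| ≈ 1.34 rev/s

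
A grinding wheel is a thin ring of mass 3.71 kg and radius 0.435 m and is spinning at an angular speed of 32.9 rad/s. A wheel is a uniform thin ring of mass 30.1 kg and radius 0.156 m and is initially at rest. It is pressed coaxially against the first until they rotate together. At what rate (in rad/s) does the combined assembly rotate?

|ω_f| ≈ 16.1 rad/s

The coupling torques are internal; angular momentum about the shared axis is conserved.
Moments of inertia: I_A = (3.71)(0.435)² = 0.7020 kg·m²; I_B = (30.1)(0.156)² = 0.7325 kg·m².
Taking A's sense as positive: L = (0.7020)(32.9) = 23.10 kg·m²·rad/s.
Combined I = 0.7020 + 0.7325 = 1.435 kg·m².
ω_f = L / I = 23.10 / 1.435 = 16.10 rad/s.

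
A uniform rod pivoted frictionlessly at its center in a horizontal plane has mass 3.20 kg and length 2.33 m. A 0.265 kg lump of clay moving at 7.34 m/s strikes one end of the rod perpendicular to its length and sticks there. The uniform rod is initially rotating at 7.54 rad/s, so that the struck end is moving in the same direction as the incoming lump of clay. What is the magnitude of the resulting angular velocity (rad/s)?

The axle reaction passes through the pivot and exerts no torque about it; angular momentum about the pivot is conserved through the impact.
I_p = (1/12)(3.20)(2.33)² = 1.448 kg·m². Taking the sense of the lump of clay's angular momentum as positive, L_{lump} = m v R = (0.265)(7.34)(2.33/2) = 2.266 kg·m²/s.
L_i = +I_p ω_p + m v R = +(1.448)(7.54) + 2.266 = 13.18 kg·m²/s.
After sticking, I_f = I_p + m R² = 1.448 + (0.265)(2.33/2)² = 1.807 kg·m².
ω_f = L_i / I_f = 13.18 / 1.807 = 7.293 rad/s.

|ω_f| ≈ 7.29 rad/s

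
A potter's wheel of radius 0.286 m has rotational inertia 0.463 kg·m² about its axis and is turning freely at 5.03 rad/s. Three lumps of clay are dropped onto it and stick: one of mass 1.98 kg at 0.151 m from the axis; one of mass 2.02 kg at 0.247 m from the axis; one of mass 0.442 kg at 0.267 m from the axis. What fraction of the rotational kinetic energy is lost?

The added mass arrives with no angular momentum about the axis, and any external torque about the axis is negligible, so the system's angular momentum is conserved.
Added inertia Σmr² = (1.98)(0.151)² + (2.02)(0.247)² + (0.442)(0.267)² = 0.1999 kg·m²; I_f = 0.4630 + 0.1999 = 0.6629 kg·m².
ω_f = I_p ω_i / I_f = (0.4630)(5.03) / 0.6629 = 3.513 rad/s.
KE_i = ½(0.4630)(5.030 rad/s)² = 5.857 J; KE_f = ½(0.6629)(3.513)² = 4.091 J.
Fraction lost = 0.3015.

fraction ≈ 0.302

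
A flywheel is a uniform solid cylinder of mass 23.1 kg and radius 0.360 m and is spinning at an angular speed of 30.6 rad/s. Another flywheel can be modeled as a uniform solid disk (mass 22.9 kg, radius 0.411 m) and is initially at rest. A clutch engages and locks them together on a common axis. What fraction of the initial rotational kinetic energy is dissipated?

fraction ≈ 0.564

The coupling torques are internal; angular momentum about the shared axis is conserved.
Moments of inertia: I_A = ½(23.1)(0.360)² = 1.497 kg·m²; I_B = ½(22.9)(0.411)² = 1.934 kg·m².
Taking A's sense as positive: L = (1.497)(30.6) = 45.80 kg·m²·rad/s.
Combined I = 1.497 + 1.934 = 3.431 kg·m².
ω_f = L / I = 45.80 / 3.431 = 13.35 rad/s.
KE_i = ½ΣIω² = 700.8 J; KE_f = ½(3.431)(13.35)² = 305.7 J.
Fraction dissipated = (KE_i − KE_f)/KE_i = 0.5637.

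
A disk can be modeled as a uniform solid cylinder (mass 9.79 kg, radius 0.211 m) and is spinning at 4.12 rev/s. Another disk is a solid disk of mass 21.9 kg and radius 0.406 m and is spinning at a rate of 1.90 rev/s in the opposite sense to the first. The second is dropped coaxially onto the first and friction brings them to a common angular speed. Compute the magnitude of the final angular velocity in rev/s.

|ω_f| ≈ 1.25 rev/s

No external torque acts about the common axis, so total angular momentum is conserved.
Moments of inertia: I_A = ½(9.79)(0.211)² = 0.2179 kg·m²; I_B = ½(21.9)(0.406)² = 1.805 kg·m².
Taking A's sense as positive: L = (0.2179)(4.12) − (1.805)(1.90) = -2.532 kg·m²·rev/s.
Combined I = 0.2179 + 1.805 = 2.023 kg·m².
ω_f = L / I = -2.532 / 2.023 = -1.251 rev/s.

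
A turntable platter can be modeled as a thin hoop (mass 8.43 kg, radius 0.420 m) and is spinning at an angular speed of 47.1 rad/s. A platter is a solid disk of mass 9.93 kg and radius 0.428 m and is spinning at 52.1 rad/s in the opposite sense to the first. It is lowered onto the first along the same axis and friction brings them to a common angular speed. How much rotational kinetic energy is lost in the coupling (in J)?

No external torque acts about the common axis, so total angular momentum is conserved.
Moments of inertia: I_A = (8.43)(0.420)² = 1.487 kg·m²; I_B = ½(9.93)(0.428)² = 0.9095 kg·m².
Taking A's sense as positive: L = (1.487)(47.1) − (0.9095)(52.1) = 22.65 kg·m²·rad/s.
Combined I = 1.487 + 0.9095 = 2.397 kg·m².
ω_f = L / I = 22.65 / 2.397 = 9.453 rad/s.
KE_i = ½ΣIω² = 2884 J; KE_f = ½(2.397)(9.453)² = 107.1 J.

ΔKE lost ≈ 2780 J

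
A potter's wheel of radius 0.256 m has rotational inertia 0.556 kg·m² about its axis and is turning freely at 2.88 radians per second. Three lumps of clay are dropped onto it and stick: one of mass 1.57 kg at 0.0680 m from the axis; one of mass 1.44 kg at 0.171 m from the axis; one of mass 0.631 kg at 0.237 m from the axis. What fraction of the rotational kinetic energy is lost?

No external torque acts about the axis; L_before = L_after.
Added inertia Σmr² = (1.57)(0.0680)² + (1.44)(0.171)² + (0.631)(0.237)² = 0.08481 kg·m²; I_f = 0.5560 + 0.08481 = 0.6408 kg·m².
ω_f = I_p ω_i / I_f = (0.5560)(2.88) / 0.6408 = 2.499 rad/s.
KE_i = ½(0.5560)(2.880 rad/s)² = 2.306 J; KE_f = ½(0.6408)(2.499)² = 2.001 J.
Fraction lost = 0.1323.

fraction ≈ 0.132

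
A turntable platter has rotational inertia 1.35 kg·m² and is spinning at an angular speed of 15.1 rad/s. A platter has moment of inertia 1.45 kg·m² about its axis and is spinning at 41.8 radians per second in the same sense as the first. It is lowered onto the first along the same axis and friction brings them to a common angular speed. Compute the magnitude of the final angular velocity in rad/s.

The coupling torques are internal; angular momentum about the shared axis is conserved.
Taking A's sense as positive: L = (1.350)(15.1) + (1.450)(41.8) = 80.99 kg·m²·rad/s.
Combined I = 1.350 + 1.450 = 2.800 kg·m².
ω_f = L / I = 80.99 / 2.800 = 28.93 rad/s.

|ω_f| ≈ 28.9 rad/s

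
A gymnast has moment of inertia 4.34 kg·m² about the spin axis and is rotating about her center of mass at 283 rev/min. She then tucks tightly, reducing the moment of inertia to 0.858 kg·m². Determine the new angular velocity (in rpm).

With no external torque about the axis, L is conserved: I₁ω₁ = I₂ω₂.
ω₂ = I₁ω₁ / I₂ = (4.340)(283 rpm) / (0.8580) = 1431 rpm.

ω₂ ≈ 1430 rpm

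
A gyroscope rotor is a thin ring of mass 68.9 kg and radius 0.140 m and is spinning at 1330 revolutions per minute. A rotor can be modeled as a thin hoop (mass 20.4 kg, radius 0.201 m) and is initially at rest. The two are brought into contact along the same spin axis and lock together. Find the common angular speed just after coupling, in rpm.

|ω_f| ≈ 826 rpm

No external torque acts about the common axis, so total angular momentum is conserved.
Moments of inertia: I_A = (68.9)(0.140)² = 1.350 kg·m²; I_B = (20.4)(0.201)² = 0.8242 kg·m².
Taking A's sense as positive: L = (1.350)(1330) = 1796 kg·m²·rpm.
Combined I = 1.350 + 0.8242 = 2.175 kg·m².
ω_f = L / I = 1796 / 2.175 = 825.9 rpm.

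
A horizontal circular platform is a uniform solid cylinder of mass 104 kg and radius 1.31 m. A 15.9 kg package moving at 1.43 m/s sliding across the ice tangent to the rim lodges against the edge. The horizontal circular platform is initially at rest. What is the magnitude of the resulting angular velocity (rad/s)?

About the central axle the impulsive forces during the collision are internal, so angular momentum about that axis is conserved.
I_p = ½(104)(1.31)² = 89.24 kg·m². Taking the sense of the package's angular momentum as positive, L_{package} = m v R = (15.9)(1.43)(1.31) = 29.79 kg·m²/s.
L_i = 0 + 29.79 = 29.79 kg·m²/s.
After sticking, I_f = I_p + m R² = 89.24 + (15.9)(1.31)² = 116.5 kg·m².
ω_f = L_i / I_f = 29.79 / 116.5 = 0.2556 rad/s.

|ω_f| ≈ 0.256 rad/s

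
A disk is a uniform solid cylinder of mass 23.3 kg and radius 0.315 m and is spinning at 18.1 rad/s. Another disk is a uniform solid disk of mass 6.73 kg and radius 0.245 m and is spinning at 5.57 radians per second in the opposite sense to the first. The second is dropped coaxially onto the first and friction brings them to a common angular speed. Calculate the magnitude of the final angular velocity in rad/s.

No external torque acts about the common axis, so total angular momentum is conserved.
Moments of inertia: I_A = ½(23.3)(0.315)² = 1.156 kg·m²; I_B = ½(6.73)(0.245)² = 0.2020 kg·m².
Taking A's sense as positive: L = (1.156)(18.1) − (0.2020)(5.57) = 19.80 kg·m²·rad/s.
Combined I = 1.156 + 0.2020 = 1.358 kg·m².
ω_f = L / I = 19.80 / 1.358 = 14.58 rad/s.

|ω_f| ≈ 14.6 rad/s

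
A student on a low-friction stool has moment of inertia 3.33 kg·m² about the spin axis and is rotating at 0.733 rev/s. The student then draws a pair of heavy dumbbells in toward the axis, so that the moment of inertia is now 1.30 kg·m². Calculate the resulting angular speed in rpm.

ω₂ ≈ 113 rpm

No external torque acts about the spin axis, so angular momentum is conserved.
ω₂ = I₁ω₁ / I₂ = (3.330)(0.733 rev/s) / (1.300) = 1.878 rev/s = 112.7 rpm.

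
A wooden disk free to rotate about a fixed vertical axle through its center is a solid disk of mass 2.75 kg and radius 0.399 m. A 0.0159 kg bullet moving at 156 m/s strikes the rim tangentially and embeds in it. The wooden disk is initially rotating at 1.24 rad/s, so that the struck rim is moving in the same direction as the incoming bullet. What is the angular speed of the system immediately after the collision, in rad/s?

About the axle the impulsive forces during the collision are internal, so angular momentum about that axis is conserved.
I_p = ½(2.75)(0.399)² = 0.2189 kg·m². Taking the sense of the bullet's angular momentum as positive, L_{bullet} = m v R = (0.0159)(156)(0.399) = 0.9897 kg·m²/s.
L_i = +I_p ω_p + m v R = +(0.2189)(1.24) + 0.9897 = 1.261 kg·m²/s.
After sticking, I_f = I_p + m R² = 0.2189 + (0.0159)(0.399)² = 0.2214 kg·m².
ω_f = L_i / I_f = 1.261 / 0.2214 = 5.695 rad/s.

|ω_f| ≈ 5.70 rad/s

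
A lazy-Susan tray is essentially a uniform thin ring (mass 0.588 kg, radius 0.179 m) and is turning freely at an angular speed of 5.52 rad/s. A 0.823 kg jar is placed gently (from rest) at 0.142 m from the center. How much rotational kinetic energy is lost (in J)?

energy lost ≈ 0.134 J

The added mass arrives with no angular momentum about the center, and any external torque about the center is negligible, so the system's angular momentum is conserved.
I_p = (0.588)(0.179)² = 0.01884 kg·m².
Added inertia Σmr² = (0.823)(0.142)² = 0.01659 kg·m²; I_f = 0.01884 + 0.01659 = 0.03544 kg·m².
ω_f = I_p ω_i / I_f = (0.01884)(5.52) / 0.03544 = 2.935 rad/s.
KE_i = ½(0.01884)(5.520 rad/s)² = 0.2870 J; KE_f = ½(0.03544)(2.935)² = 0.1526 J.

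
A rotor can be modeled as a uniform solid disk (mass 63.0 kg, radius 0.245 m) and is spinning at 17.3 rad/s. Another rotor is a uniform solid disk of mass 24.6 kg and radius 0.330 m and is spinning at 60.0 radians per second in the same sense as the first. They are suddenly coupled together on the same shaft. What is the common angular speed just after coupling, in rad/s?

No external torque acts about the common axis, so total angular momentum is conserved.
Moments of inertia: I_A = ½(63.0)(0.245)² = 1.891 kg·m²; I_B = ½(24.6)(0.330)² = 1.339 kg·m².
Taking A's sense as positive: L = (1.891)(17.3) + (1.339)(60.0) = 113.1 kg·m²·rad/s.
Combined I = 1.891 + 1.339 = 3.230 kg·m².
ω_f = L / I = 113.1 / 3.230 = 35.01 rad/s.

|ω_f| ≈ 35.0 rad/s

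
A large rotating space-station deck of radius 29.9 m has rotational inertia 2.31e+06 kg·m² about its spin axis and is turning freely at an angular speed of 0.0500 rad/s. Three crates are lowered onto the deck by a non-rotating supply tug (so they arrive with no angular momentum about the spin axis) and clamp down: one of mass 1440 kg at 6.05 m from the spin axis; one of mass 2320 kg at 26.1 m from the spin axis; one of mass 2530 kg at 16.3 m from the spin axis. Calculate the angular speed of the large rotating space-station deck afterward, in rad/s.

The added mass arrives with no angular momentum about the spin axis, and any external torque about the spin axis is negligible, so the system's angular momentum is conserved.
Added inertia Σmr² = (1440)(6.05)² + (2320)(26.1)² + (2530)(16.3)² = 2.305e+06 kg·m²; I_f = 2.310e+06 + 2.305e+06 = 4.615e+06 kg·m².
ω_f = I_p ω_i / I_f = (2.310e+06)(0.0500) / 4.615e+06 = 0.02503 rad/s.

ω_f ≈ 0.0250 rad/s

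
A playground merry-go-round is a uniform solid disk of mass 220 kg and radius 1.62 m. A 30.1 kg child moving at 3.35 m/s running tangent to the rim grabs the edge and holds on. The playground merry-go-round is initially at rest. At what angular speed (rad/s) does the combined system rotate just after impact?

|ω_f| ≈ 0.444 rad/s

About the axle the impulsive forces during the collision are internal, so angular momentum about that axis is conserved.
I_p = ½(220)(1.62)² = 288.7 kg·m². Taking the sense of the child's angular momentum as positive, L_{child} = m v R = (30.1)(3.35)(1.62) = 163.4 kg·m²/s.
L_i = 0 + 163.4 = 163.4 kg·m²/s.
After sticking, I_f = I_p + m R² = 288.7 + (30.1)(1.62)² = 367.7 kg·m².
ω_f = L_i / I_f = 163.4 / 367.7 = 0.4443 rad/s.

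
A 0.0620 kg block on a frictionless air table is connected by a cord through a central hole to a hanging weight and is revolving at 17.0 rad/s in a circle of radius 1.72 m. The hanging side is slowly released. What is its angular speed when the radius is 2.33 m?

ω₂ ≈ 9.26 rad/s

No torque about the axis ⇒ m r₁² ω₁ = m r₂² ω₂.
ω₂ = ω₁ (r₁/r₂)² = (17.0)(1.72/2.33)² = 9.264 rad/s.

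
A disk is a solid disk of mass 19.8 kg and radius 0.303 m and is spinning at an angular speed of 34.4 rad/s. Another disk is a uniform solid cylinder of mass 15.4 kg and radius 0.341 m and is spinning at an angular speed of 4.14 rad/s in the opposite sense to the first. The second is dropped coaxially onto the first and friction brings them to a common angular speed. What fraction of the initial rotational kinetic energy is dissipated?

fraction ≈ 0.614

The coupling torques are internal; angular momentum about the shared axis is conserved.
Moments of inertia: I_A = ½(19.8)(0.303)² = 0.9089 kg·m²; I_B = ½(15.4)(0.341)² = 0.8954 kg·m².
Taking A's sense as positive: L = (0.9089)(34.4) − (0.8954)(4.14) = 27.56 kg·m²·rad/s.
Combined I = 0.9089 + 0.8954 = 1.804 kg·m².
ω_f = L / I = 27.56 / 1.804 = 15.27 rad/s.
KE_i = ½ΣIω² = 545.5 J; KE_f = ½(1.804)(15.27)² = 210.5 J.
Fraction dissipated = (KE_i − KE_f)/KE_i = 0.6141.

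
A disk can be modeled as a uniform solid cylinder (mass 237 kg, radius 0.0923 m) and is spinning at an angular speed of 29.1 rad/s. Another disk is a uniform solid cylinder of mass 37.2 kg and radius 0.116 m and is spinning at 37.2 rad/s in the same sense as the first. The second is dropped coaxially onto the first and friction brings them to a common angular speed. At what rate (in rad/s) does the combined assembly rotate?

|ω_f| ≈ 30.7 rad/s

No external torque acts about the common axis, so total angular momentum is conserved.
Moments of inertia: I_A = ½(237)(0.0923)² = 1.010 kg·m²; I_B = ½(37.2)(0.116)² = 0.2503 kg·m².
Taking A's sense as positive: L = (1.010)(29.1) + (0.2503)(37.2) = 38.69 kg·m²·rad/s.
Combined I = 1.010 + 0.2503 = 1.260 kg·m².
ω_f = L / I = 38.69 / 1.260 = 30.71 rad/s.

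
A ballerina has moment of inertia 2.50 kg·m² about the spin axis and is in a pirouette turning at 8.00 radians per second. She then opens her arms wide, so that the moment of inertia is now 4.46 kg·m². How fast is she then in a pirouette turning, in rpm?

ω₂ ≈ 42.8 rpm

With no external torque about the axis, L is conserved: I₁ω₁ = I₂ω₂.
ω₂ = I₁ω₁ / I₂ = (2.500)(8.00 rad/s) / (4.460) = 4.484 rad/s = 42.82 rpm.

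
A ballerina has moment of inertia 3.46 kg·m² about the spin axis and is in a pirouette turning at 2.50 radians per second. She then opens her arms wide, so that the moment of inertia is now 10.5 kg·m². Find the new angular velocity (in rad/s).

ω₂ ≈ 0.824 rad/s

With no external torque about the axis, L is conserved: I₁ω₁ = I₂ω₂.
ω₂ = I₁ω₁ / I₂ = (3.460)(2.50 rad/s) / (10.50) = 0.8238 rad/s.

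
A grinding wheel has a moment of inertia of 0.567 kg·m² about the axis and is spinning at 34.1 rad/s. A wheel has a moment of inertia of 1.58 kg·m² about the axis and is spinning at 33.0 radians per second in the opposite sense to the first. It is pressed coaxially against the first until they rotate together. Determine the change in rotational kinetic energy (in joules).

No external torque acts about the common axis, so total angular momentum is conserved.
Taking A's sense as positive: L = (0.5670)(34.1) − (1.580)(33.0) = -32.81 kg·m²·rad/s.
Combined I = 0.5670 + 1.580 = 2.147 kg·m².
ω_f = L / I = -32.81 / 2.147 = -15.28 rad/s.
KE_i = ½ΣIω² = 1190 J; KE_f = ½(2.147)(15.28)² = 250.6 J.

ΔKE ≈ -939 J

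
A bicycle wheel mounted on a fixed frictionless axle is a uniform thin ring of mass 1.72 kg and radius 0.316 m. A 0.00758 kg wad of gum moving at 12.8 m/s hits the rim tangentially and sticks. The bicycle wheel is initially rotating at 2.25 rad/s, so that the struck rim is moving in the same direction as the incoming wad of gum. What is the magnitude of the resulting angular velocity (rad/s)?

The axle reaction passes through the axle and exerts no torque about it; angular momentum about the axle is conserved through the impact.
I_p = (1.72)(0.316)² = 0.1718 kg·m². Taking the sense of the wad of gum's angular momentum as positive, L_{wad} = m v R = (0.00758)(12.8)(0.316) = 0.03066 kg·m²/s.
L_i = +I_p ω_p + m v R = +(0.1718)(2.25) + 0.03066 = 0.4171 kg·m²/s.
After sticking, I_f = I_p + m R² = 0.1718 + (0.00758)(0.316)² = 0.1725 kg·m².
ω_f = L_i / I_f = 0.4171 / 0.1725 = 2.418 rad/s.

|ω_f| ≈ 2.42 rad/s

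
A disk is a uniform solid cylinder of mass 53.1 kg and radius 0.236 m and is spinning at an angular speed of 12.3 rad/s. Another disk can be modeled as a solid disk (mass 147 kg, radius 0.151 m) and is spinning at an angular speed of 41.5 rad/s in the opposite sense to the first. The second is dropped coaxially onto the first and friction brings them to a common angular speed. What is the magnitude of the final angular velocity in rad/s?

The coupling torques are internal; angular momentum about the shared axis is conserved.
Moments of inertia: I_A = ½(53.1)(0.236)² = 1.479 kg·m²; I_B = ½(147)(0.151)² = 1.676 kg·m².
Taking A's sense as positive: L = (1.479)(12.3) − (1.676)(41.5) = -51.36 kg·m²·rad/s.
Combined I = 1.479 + 1.676 = 3.155 kg·m².
ω_f = L / I = -51.36 / 3.155 = -16.28 rad/s.

|ω_f| ≈ 16.3 rad/s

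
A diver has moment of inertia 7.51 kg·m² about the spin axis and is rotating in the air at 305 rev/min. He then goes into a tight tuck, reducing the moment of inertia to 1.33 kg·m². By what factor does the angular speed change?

Angular momentum about the spin axis is conserved since the torque about it is zero.
ω₂/ω₁ = I₁/I₂ = 7.510 / 1.330 = 5.647.

ω₂/ω₁ ≈ 5.65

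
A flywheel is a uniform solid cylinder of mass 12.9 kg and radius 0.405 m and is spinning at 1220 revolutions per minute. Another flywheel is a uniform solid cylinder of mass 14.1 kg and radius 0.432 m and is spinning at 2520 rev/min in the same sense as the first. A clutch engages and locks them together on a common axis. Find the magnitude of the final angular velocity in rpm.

No external torque acts about the common axis, so total angular momentum is conserved.
Moments of inertia: I_A = ½(12.9)(0.405)² = 1.058 kg·m²; I_B = ½(14.1)(0.432)² = 1.316 kg·m².
Taking A's sense as positive: L = (1.058)(1220) + (1.316)(2520) = 4606 kg·m²·rpm.
Combined I = 1.058 + 1.316 = 2.374 kg·m².
ω_f = L / I = 4606 / 2.374 = 1941 rpm.

|ω_f| ≈ 1940 rpm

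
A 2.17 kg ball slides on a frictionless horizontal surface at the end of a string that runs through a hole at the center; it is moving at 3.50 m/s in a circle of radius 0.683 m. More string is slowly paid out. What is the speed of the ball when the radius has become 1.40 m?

v₂ ≈ 1.71 m/s

Central (radial) force ⇒ zero torque about the center ⇒ m v r is constant.
v₂ = v₁ r₁ / r₂ = (3.50)(0.683) / (1.40) = 1.708 m/s.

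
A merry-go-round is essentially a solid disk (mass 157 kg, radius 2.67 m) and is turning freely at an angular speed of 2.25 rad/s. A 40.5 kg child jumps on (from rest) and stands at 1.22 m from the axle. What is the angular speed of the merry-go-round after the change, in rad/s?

No external torque acts about the axle; L_before = L_after.
I_p = ½(157)(2.67)² = 559.6 kg·m².
Added inertia Σmr² = (40.5)(1.22)² = 60.28 kg·m²; I_f = 559.6 + 60.28 = 619.9 kg·m².
ω_f = I_p ω_i / I_f = (559.6)(2.25) / 619.9 = 2.031 rad/s.

ω_f ≈ 2.03 rad/s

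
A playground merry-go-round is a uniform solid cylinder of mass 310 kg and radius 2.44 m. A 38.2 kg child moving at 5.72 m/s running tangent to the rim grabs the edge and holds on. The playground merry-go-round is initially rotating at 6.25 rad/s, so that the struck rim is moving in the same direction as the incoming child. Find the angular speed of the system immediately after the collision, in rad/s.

|ω_f| ≈ 5.48 rad/s

The axle reaction passes through the axle and exerts no torque about it; angular momentum about the axle is conserved through the impact.
I_p = ½(310)(2.44)² = 922.8 kg·m². Taking the sense of the child's angular momentum as positive, L_{child} = m v R = (38.2)(5.72)(2.44) = 533.1 kg·m²/s.
L_i = +I_p ω_p + m v R = +(922.8)(6.25) + 533.1 = 6301 kg·m²/s.
After sticking, I_f = I_p + m R² = 922.8 + (38.2)(2.44)² = 1150 kg·m².
ω_f = L_i / I_f = 6301 / 1150 = 5.478 rad/s.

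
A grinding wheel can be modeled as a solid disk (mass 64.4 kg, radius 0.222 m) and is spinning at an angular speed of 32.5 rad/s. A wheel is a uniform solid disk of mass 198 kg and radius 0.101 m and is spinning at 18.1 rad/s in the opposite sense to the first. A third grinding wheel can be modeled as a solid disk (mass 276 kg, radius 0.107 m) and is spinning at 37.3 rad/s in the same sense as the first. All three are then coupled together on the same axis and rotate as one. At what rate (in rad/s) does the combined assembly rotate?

|ω_f| ≈ 22.1 rad/s

The coupling torques are internal; angular momentum about the shared axis is conserved.
Moments of inertia: I_A = ½(64.4)(0.222)² = 1.587 kg·m²; I_B = ½(198)(0.101)² = 1.010 kg·m²; I_C = ½(276)(0.107)² = 1.580 kg·m².
Taking A's sense as positive: L = (1.587)(32.5) − (1.010)(18.1) + (1.580)(37.3) = 92.23 kg·m²·rad/s.
Combined I = 1.587 + 1.010 + 1.580 = 4.177 kg·m².
ω_f = L / I = 92.23 / 4.177 = 22.08 rad/s.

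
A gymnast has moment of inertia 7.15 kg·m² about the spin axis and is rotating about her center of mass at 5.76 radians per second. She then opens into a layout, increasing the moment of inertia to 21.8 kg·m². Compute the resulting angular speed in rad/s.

Angular momentum about the spin axis is conserved since the torque about it is zero.
ω₂ = I₁ω₁ / I₂ = (7.150)(5.76 rad/s) / (21.80) = 1.889 rad/s.

ω₂ ≈ 1.89 rad/s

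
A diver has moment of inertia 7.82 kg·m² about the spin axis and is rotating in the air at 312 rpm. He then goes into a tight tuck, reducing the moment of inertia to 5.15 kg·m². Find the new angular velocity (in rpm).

No external torque acts about the spin axis, so angular momentum is conserved.
ω₂ = I₁ω₁ / I₂ = (7.820)(312 rpm) / (5.150) = 473.8 rpm.

ω₂ ≈ 474 rpm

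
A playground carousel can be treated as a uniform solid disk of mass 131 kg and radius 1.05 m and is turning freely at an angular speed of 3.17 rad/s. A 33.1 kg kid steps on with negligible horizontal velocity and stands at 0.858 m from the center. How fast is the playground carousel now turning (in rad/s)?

The added mass arrives with no angular momentum about the center, and any external torque about the center is negligible, so the system's angular momentum is conserved.
I_p = ½(131)(1.05)² = 72.21 kg·m².
Added inertia Σmr² = (33.1)(0.858)² = 24.37 kg·m²; I_f = 72.21 + 24.37 = 96.58 kg·m².
ω_f = I_p ω_i / I_f = (72.21)(3.17) / 96.58 = 2.370 rad/s.

ω_f ≈ 2.37 rad/s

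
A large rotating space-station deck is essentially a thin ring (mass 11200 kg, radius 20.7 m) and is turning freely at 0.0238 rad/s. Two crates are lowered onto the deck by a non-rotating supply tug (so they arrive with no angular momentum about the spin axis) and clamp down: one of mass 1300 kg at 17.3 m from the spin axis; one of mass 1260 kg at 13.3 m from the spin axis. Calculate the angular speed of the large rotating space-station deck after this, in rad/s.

ω_f ≈ 0.0211 rad/s

No external torque acts about the spin axis; L_before = L_after.
I_p = (11200)(20.7)² = 4.799e+06 kg·m².
Added inertia Σmr² = (1300)(17.3)² + (1260)(13.3)² = 6.120e+05 kg·m²; I_f = 4.799e+06 + 6.120e+05 = 5.411e+06 kg·m².
ω_f = I_p ω_i / I_f = (4.799e+06)(0.0238) / 5.411e+06 = 0.02111 rad/s.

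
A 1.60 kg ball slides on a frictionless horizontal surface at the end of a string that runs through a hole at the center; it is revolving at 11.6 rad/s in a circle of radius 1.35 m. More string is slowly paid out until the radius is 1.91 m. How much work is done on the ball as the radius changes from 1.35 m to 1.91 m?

The constraining force is radial, so m r² ω about the center is conserved.
ω₂ = ω₁ (r₁/r₂)² = (11.6)(1.35/1.91)² = 5.795 rad/s.
W = ΔKE = ½m(v₂² − v₁²) = -98.18 J.

W ≈ -98.2 J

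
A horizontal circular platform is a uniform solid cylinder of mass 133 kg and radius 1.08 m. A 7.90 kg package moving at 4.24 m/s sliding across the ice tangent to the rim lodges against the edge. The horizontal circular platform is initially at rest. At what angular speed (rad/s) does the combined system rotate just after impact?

|ω_f| ≈ 0.417 rad/s

About the central axle the impulsive forces during the collision are internal, so angular momentum about that axis is conserved.
I_p = ½(133)(1.08)² = 77.57 kg·m². Taking the sense of the package's angular momentum as positive, L_{package} = m v R = (7.90)(4.24)(1.08) = 36.18 kg·m²/s.
L_i = 0 + 36.18 = 36.18 kg·m²/s.
After sticking, I_f = I_p + m R² = 77.57 + (7.90)(1.08)² = 86.78 kg·m².
ω_f = L_i / I_f = 36.18 / 86.78 = 0.4169 rad/s.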